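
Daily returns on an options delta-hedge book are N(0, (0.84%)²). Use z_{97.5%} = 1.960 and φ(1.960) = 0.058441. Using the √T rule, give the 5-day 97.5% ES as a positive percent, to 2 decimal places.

4.39%

σ_{5d} = 0.84% × √5 = 1.878%.
ES multiplier = φ(z)/(1−α) = 0.058441/0.025 = 2.338.
ES = 1.878% × 2.338 = 4.391%.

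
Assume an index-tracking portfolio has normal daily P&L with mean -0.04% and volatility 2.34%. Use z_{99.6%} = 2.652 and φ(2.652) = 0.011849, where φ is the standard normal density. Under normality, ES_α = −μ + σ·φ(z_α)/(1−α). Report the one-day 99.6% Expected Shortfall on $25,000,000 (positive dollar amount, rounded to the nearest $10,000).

Tail multiplier: φ(z)/(1−α) = 0.011849 / 0.004 = 2.962.
ES = −(-0.04%) + 2.34% × 2.962 = 6.971%.
On $25,000,000: 0.06971 × $25,000,000 = $1,742,750.

$1,740,000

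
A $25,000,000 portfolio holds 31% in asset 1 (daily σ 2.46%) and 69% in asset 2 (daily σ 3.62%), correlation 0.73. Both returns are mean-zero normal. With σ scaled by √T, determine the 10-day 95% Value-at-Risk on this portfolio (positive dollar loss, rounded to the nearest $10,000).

$4,030,000

σ_p = √(0.31²·2.46² + 0.69²·3.62² + 2·0.73·0.31·0.69·2.46·3.62) = 3.099%.
σ_{10d} = 3.099% × √10 = 9.800%.
z(95%) = 1.645.
VaR = 1.645 × 9.800% = 16.121%; on $25,000,000 that is $4,030,250.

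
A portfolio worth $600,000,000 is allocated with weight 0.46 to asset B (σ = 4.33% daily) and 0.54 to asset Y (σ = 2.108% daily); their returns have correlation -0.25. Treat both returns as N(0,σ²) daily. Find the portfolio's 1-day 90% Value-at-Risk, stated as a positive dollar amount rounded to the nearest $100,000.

$15,600,000

σ_p² = 0.46²·4.33² + 0.54²·2.108² + 2·-0.25·0.46·0.54·4.33·2.108 = 4.1294 (%²).
σ_p = √4.1294 = 2.032%.
At 90%, z = 1.282.
VaR = 1.282 × 2.032% = 2.605%; on $600,000,000 that is $15,630,000.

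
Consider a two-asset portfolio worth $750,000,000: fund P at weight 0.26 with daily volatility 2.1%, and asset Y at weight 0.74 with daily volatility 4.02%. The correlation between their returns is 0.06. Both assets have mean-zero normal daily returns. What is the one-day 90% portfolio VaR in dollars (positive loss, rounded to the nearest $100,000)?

σ_p² = 0.26²·2.1² + 0.74²·4.02² + 2·0.06·0.26·0.74·2.1·4.02 = 9.3425 (%²).
σ_p = √9.3425 = 3.057%.
At 90%, z = 1.282.
VaR = 1.282 × 3.057% = 3.919%; on $750,000,000 that is $29,392,500.

$29,400,000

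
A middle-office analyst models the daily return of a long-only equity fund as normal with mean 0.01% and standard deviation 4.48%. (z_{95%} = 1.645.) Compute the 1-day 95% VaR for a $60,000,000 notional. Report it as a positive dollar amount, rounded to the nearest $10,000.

VaR = −μ + z·σ = −(0.01%) + 1.645 × 4.48% = 7.360%.
On $60,000,000: 0.07360 × $60,000,000 = $4,416,000.

$4,420,000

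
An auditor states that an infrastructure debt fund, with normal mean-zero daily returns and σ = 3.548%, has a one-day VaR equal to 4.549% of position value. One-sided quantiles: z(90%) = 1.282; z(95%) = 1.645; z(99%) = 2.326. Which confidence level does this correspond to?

Implied z = VaR/σ = 4.549 / 3.548 = 1.282.
This matches z(90%) = 1.282.

90%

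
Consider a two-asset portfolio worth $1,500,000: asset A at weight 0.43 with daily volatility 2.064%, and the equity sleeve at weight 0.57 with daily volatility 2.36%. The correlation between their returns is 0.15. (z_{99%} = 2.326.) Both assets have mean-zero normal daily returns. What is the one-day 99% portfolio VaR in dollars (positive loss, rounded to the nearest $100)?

$60,000

σ_p² = 0.43²·2.064² + 0.57²·2.36² + 2·0.15·0.43·0.57·2.064·2.36 = 2.9554 (%²).
σ_p = √2.9554 = 1.719%.
VaR = 2.326 × 1.719% = 3.998%; on $1,500,000 that is $59,970.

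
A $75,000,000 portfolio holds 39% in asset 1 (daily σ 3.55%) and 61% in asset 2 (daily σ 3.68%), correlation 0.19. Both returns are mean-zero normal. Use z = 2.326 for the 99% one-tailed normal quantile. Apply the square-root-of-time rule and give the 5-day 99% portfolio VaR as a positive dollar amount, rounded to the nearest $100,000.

σ_p = √(0.39²·3.55² + 0.61²·3.68² + 2·0.19·0.39·0.61·3.55·3.68) = 2.853%.
σ_{5d} = 2.853% × √5 = 6.380%.
VaR = 2.326 × 6.380% = 14.840%; on $75,000,000 that is $11,130,000.

$11,100,000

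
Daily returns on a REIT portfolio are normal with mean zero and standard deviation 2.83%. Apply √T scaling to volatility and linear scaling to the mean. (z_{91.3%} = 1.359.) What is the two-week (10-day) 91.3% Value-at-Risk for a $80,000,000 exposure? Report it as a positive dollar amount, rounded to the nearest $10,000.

$9,730,000

σ_{10d} = 2.83% × √10 = 8.949%.
VaR = 1.359 × 8.949% = 12.162%.
On $80,000,000: 0.12162 × $80,000,000 = $9,729,600.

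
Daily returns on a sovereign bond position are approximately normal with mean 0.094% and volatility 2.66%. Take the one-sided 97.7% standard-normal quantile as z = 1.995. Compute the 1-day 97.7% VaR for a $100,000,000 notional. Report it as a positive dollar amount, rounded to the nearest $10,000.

VaR = −μ + z·σ = −(0.094%) + 1.995 × 2.66% = 5.213%.
On $100,000,000: 0.05213 × $100,000,000 = $5,213,000.

$5,210,000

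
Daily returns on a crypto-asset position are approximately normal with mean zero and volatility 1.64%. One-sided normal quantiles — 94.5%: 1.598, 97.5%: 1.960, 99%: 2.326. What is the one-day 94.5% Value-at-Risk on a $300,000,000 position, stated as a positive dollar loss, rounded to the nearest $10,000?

VaR = z·σ = 1.598 × 1.64% = 2.621%.
On $300,000,000: 0.02621 × $300,000,000 = $7,863,000.

$7,860,000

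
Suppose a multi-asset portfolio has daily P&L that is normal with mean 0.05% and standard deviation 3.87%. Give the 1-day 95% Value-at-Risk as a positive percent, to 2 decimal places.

At 95% one-sided, z = 1.645.
VaR = −μ + z·σ = −(0.05%) + 1.645 × 3.87% = 6.316%.

6.32%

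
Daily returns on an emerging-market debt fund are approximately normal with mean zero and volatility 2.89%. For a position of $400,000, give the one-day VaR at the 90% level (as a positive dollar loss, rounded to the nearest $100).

$14,800

At 90% one-sided, z = 1.282.
VaR = z·σ = 1.282 × 2.89% = 3.705%.
On $400,000: 0.03705 × $400,000 = $14,820.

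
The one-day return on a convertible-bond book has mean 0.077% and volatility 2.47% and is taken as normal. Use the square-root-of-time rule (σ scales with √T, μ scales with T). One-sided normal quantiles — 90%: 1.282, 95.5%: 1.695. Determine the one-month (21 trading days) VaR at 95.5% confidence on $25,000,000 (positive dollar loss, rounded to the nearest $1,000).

σ_{21d} = 2.47% × √21 = 11.319%; μ_{21d} = 21 × 0.077% = 1.617%.
VaR = −(1.617%) + 1.695 × 11.319% = 17.569%.
On $25,000,000: 0.17569 × $25,000,000 = $4,392,250.

$4,392,000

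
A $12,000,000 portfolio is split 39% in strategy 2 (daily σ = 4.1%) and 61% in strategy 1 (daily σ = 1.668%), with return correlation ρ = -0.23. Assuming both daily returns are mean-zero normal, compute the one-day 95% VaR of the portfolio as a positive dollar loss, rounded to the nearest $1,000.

$333,000

σ_p² = 0.39²·4.1² + 0.61²·1.668² + 2·-0.23·0.39·0.61·4.1·1.668 = 2.8437 (%²).
σ_p = √2.8437 = 1.686%.
At 95%, z = 1.645.
VaR = 1.645 × 1.686% = 2.773%; on $12,000,000 that is $332,760.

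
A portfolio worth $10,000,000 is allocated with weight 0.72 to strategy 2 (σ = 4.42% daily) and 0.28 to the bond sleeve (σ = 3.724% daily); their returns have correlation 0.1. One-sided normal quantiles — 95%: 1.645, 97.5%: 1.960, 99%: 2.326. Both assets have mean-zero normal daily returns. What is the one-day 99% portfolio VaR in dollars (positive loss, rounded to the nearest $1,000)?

σ_p² = 0.72²·4.42² + 0.28²·3.724² + 2·0.1·0.72·0.28·4.42·3.724 = 11.8786 (%²).
σ_p = √11.8786 = 3.447%.
VaR = 2.326 × 3.447% = 8.018%; on $10,000,000 that is $801,800.

$802,000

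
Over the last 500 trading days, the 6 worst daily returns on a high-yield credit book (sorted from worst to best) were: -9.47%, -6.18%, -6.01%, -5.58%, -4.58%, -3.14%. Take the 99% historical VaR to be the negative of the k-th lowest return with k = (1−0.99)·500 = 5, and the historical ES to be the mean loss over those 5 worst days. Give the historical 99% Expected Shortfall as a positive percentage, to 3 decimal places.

The 5 worst returns sum to -31.82%.
ES = −(-31.82%) / 5 = 6.364%.

6.364%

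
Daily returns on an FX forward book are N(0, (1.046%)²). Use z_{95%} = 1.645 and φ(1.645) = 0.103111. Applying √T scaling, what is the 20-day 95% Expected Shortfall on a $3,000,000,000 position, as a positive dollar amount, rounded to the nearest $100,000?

σ_{20d} = 1.046% × √20 = 4.678%.
ES multiplier = φ(z)/(1−α) = 0.103111/0.05 = 2.062.
ES = 4.678% × 2.062 = 9.646%; on $3,000,000,000: $289,380,000.

$289,400,000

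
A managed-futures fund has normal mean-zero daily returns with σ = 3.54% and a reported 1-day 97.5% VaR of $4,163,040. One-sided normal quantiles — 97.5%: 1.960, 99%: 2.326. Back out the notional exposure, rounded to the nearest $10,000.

$60,000,000

VaR as a fraction of value: z·σ = 1.960 × 3.54% = 6.9384%.
Position = $4,163,040 / 0.069384 = $60,000,000.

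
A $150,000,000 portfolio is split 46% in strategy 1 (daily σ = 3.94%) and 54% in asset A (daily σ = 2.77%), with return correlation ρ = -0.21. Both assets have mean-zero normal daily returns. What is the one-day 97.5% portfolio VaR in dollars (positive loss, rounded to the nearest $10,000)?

σ_p² = 0.46²·3.94² + 0.54²·2.77² + 2·-0.21·0.46·0.54·3.94·2.77 = 4.3836 (%²).
σ_p = √4.3836 = 2.094%.
At 97.5%, z = 1.960.
VaR = 1.960 × 2.094% = 4.104%; on $150,000,000 that is $6,156,000.

$6,160,000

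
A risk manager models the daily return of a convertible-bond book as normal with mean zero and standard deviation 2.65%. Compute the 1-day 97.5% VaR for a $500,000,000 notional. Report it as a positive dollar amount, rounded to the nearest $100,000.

$26,000,000

At 97.5% one-sided, z = 1.960.
VaR = z·σ = 1.960 × 2.65% = 5.194%.
On $500,000,000: 0.05194 × $500,000,000 = $25,970,000.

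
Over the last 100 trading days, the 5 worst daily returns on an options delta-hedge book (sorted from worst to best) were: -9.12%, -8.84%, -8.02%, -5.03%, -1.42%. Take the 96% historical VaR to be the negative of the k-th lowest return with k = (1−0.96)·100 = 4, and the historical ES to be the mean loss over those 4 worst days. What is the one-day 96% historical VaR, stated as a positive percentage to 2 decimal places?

k = 4; the 4th lowest return is -5.03%, so VaR = 5.03%.

5.03%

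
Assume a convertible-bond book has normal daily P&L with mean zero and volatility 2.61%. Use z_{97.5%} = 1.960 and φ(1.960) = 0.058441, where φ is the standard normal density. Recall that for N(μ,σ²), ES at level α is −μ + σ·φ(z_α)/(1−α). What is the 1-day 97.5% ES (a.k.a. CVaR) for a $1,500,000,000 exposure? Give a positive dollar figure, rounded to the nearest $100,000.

Tail multiplier: φ(z)/(1−α) = 0.058441 / 0.025 = 2.338.
ES = 2.61% × 2.338 = 6.102%.
On $1,500,000,000: 0.06102 × $1,500,000,000 = $91,530,000.

$91,500,000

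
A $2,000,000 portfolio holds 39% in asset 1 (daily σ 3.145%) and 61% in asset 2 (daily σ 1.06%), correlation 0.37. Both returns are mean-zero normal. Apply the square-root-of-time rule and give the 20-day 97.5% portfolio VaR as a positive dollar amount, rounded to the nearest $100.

$277,700

σ_p = √(0.39²·3.145² + 0.61²·1.06² + 2·0.37·0.39·0.61·3.145·1.06) = 1.584%.
σ_{20d} = 1.584% × √20 = 7.084%.
z(97.5%) = 1.960.
VaR = 1.960 × 7.084% = 13.885%; on $2,000,000 that is $277,700.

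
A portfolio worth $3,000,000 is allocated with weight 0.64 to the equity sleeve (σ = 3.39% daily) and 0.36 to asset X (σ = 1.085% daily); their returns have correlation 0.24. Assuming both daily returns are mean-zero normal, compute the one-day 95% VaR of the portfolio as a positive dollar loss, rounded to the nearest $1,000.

$113,000

σ_p² = 0.64²·3.39² + 0.36²·1.085² + 2·0.24·0.64·0.36·3.39·1.085 = 5.2665 (%²).
σ_p = √5.2665 = 2.295%.
At 95%, z = 1.645.
VaR = 1.645 × 2.295% = 3.775%; on $3,000,000 that is $113,250.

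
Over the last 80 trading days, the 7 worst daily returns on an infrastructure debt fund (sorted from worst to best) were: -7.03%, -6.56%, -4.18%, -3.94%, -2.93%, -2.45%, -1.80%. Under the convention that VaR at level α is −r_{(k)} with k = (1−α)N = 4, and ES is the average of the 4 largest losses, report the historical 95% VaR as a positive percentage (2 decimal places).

k = 4; the 4th lowest return is -3.94%, so VaR = 3.94%.

3.94%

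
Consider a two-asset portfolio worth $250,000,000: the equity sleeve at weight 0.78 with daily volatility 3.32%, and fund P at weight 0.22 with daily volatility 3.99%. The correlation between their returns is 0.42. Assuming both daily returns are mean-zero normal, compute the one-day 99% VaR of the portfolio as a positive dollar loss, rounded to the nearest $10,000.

σ_p² = 0.78²·3.32² + 0.22²·3.99² + 2·0.42·0.78·0.22·3.32·3.99 = 9.3860 (%²).
σ_p = √9.3860 = 3.064%.
At 99%, z = 2.326.
VaR = 2.326 × 3.064% = 7.127%; on $250,000,000 that is $17,817,500.

$17,820,000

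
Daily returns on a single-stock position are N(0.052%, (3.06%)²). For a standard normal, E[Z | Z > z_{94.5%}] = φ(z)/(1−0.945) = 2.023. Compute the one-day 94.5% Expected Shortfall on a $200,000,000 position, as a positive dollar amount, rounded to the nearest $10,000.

$12,280,000

ES = −(0.052%) + 3.06% × 2.023 = 6.138%.
On $200,000,000: 0.06138 × $200,000,000 = $12,276,000.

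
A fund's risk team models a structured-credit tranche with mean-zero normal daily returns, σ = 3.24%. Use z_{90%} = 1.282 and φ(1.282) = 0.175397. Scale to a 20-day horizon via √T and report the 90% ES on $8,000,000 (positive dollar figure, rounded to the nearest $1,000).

$2,033,000

σ_{20d} = 3.24% × √20 = 14.490%.
ES multiplier = φ(z)/(1−α) = 0.175397/0.1 = 1.754.
ES = 14.490% × 1.754 = 25.415%; on $8,000,000: $2,033,200.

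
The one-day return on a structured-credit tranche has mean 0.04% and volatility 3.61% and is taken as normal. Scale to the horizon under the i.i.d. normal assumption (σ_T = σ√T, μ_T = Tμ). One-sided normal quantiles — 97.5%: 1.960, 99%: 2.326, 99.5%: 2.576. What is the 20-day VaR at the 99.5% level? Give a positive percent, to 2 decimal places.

σ_{20d} = 3.61% × √20 = 16.144%; μ_{20d} = 20 × 0.04% = 0.800%.
VaR = −(0.800%) + 2.576 × 16.144% = 40.787%.

40.79%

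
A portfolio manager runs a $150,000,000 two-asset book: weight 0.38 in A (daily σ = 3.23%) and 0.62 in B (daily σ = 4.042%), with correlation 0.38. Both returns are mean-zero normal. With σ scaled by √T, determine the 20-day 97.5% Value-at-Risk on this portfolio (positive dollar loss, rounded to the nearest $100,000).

$41,800,000

σ_p = √(0.38²·3.23² + 0.62²·4.042² + 2·0.38·0.38·0.62·3.23·4.042) = 3.182%.
σ_{20d} = 3.182% × √20 = 14.230%.
z(97.5%) = 1.960.
VaR = 1.960 × 14.230% = 27.891%; on $150,000,000 that is $41,836,500.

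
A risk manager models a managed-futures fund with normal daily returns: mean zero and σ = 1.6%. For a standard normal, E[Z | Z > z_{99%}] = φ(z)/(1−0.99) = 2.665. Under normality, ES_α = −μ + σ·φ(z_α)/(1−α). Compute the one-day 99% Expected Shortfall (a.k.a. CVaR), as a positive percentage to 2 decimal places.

ES = 1.6% × 2.665 = 4.264%.

4.26%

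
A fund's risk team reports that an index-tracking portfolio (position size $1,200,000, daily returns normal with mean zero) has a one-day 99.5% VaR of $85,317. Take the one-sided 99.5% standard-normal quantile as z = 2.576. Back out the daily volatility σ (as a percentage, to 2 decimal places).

VaR as a fraction: $85,317 / $1,200,000 = 7.110%.
σ = VaR / z = 7.110% / 2.576 = 2.760%.

2.76%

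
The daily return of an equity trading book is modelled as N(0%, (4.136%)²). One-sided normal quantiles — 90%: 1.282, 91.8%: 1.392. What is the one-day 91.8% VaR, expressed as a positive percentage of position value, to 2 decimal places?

5.76%

VaR = z·σ = 1.392 × 4.136% = 5.757%.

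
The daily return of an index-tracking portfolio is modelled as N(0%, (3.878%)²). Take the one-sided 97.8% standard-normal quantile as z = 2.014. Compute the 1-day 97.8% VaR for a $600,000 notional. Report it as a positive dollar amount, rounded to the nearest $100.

VaR = z·σ = 2.014 × 3.878% = 7.810%.
On $600,000: 0.07810 × $600,000 = $46,860.

$46,900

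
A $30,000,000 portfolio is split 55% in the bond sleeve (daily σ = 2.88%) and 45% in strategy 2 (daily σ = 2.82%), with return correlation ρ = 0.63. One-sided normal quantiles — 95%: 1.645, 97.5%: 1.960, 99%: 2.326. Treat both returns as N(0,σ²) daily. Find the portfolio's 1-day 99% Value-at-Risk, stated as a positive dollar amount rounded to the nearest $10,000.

$1,800,000

σ_p² = 0.55²·2.88² + 0.45²·2.82² + 2·0.63·0.55·0.45·2.88·2.82 = 6.6521 (%²).
σ_p = √6.6521 = 2.579%.
VaR = 2.326 × 2.579% = 5.999%; on $30,000,000 that is $1,799,700.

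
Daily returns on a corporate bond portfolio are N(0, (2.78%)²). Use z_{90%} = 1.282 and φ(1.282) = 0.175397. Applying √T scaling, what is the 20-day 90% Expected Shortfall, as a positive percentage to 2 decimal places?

21.81%

σ_{20d} = 2.78% × √20 = 12.433%.
ES multiplier = φ(z)/(1−α) = 0.175397/0.1 = 1.754.
ES = 12.433% × 1.754 = 21.807%.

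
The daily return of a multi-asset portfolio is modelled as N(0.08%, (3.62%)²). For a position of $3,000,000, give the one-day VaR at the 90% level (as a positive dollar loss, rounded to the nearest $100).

At 90% one-sided, z = 1.282.
VaR = −μ + z·σ = −(0.08%) + 1.282 × 3.62% = 4.561%.
On $3,000,000: 0.04561 × $3,000,000 = $136,830.

$136,800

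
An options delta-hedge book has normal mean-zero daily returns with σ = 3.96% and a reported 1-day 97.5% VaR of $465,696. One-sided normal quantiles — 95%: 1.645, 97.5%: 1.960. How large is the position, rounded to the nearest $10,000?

$6,000,000

VaR as a fraction of value: z·σ = 1.960 × 3.96% = 7.7616%.
Position = $465,696 / 0.077616 = $6,000,000.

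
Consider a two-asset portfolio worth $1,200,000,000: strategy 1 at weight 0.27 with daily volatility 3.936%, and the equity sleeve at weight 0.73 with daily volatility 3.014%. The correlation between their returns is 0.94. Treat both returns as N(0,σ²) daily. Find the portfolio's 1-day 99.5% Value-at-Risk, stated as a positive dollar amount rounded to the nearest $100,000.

$99,500,000

σ_p² = 0.27²·3.936² + 0.73²·3.014² + 2·0.94·0.27·0.73·3.936·3.014 = 10.3662 (%²).
σ_p = √10.3662 = 3.220%.
At 99.5%, z = 2.576.
VaR = 2.576 × 3.220% = 8.295%; on $1,200,000,000 that is $99,540,000.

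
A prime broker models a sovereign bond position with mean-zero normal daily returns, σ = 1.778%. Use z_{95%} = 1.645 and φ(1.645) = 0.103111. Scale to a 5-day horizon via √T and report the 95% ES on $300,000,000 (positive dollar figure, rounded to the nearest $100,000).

$24,600,000

σ_{5d} = 1.778% × √5 = 3.976%.
ES multiplier = φ(z)/(1−α) = 0.103111/0.05 = 2.062.
ES = 3.976% × 2.062 = 8.199%; on $300,000,000: $24,597,000.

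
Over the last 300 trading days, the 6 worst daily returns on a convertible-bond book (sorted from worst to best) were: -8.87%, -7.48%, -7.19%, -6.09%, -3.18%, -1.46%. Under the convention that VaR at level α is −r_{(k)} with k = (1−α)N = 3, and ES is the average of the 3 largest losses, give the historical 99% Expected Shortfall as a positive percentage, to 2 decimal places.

The 3 worst returns sum to -23.54%.
ES = −(-23.54%) / 3 = 7.8466…% ≈ 7.85%.

7.85%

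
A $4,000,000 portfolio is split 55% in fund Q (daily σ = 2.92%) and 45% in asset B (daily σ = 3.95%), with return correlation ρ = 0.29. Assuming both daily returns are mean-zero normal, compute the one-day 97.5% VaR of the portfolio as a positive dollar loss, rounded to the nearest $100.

σ_p² = 0.55²·2.92² + 0.45²·3.95² + 2·0.29·0.55·0.45·2.92·3.95 = 7.3944 (%²).
σ_p = √7.3944 = 2.719%.
At 97.5%, z = 1.960.
VaR = 1.960 × 2.719% = 5.329%; on $4,000,000 that is $213,160.

$213,200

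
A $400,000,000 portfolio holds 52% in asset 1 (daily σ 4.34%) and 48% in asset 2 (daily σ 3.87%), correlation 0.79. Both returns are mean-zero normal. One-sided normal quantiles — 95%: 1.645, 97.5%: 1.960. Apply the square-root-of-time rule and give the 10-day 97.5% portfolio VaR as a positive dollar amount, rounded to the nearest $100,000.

$96,600,000

σ_p = √(0.52²·4.34² + 0.48²·3.87² + 2·0.79·0.52·0.48·4.34·3.87) = 3.895%.
σ_{10d} = 3.895% × √10 = 12.317%.
VaR = 1.960 × 12.317% = 24.141%; on $400,000,000 that is $96,564,000.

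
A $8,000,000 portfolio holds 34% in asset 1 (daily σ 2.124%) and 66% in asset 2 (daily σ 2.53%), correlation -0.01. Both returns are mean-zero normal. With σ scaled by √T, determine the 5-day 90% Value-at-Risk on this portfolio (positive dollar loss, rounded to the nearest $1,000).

σ_p = √(0.34²·2.124² + 0.66²·2.53² + 2·-0.01·0.34·0.66·2.124·2.53) = 1.813%.
σ_{5d} = 1.813% × √5 = 4.054%.
z(90%) = 1.282.
VaR = 1.282 × 4.054% = 5.197%; on $8,000,000 that is $415,760.

$416,000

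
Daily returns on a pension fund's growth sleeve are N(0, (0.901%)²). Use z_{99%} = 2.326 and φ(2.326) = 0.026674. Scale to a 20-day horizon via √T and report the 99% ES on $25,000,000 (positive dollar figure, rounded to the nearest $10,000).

$2,690,000

σ_{20d} = 0.901% × √20 = 4.029%.
ES multiplier = φ(z)/(1−α) = 0.026674/0.01 = 2.667.
ES = 4.029% × 2.667 = 10.745%; on $25,000,000: $2,686,250.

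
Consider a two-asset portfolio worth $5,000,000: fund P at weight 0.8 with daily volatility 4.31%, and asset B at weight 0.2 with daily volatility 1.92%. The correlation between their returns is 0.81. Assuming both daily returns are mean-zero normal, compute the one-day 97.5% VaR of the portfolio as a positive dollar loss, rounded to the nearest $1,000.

$369,000

σ_p² = 0.8²·4.31² + 0.2²·1.92² + 2·0.81·0.8·0.2·4.31·1.92 = 14.1811 (%²).
σ_p = √14.1811 = 3.766%.
At 97.5%, z = 1.960.
VaR = 1.960 × 3.766% = 7.381%; on $5,000,000 that is $369,050.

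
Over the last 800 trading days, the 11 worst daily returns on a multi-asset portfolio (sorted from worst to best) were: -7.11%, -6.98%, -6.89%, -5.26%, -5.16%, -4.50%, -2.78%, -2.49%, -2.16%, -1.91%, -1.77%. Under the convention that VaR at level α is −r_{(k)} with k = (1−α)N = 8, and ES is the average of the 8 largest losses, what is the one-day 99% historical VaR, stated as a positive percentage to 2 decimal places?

2.49%

k = 8; the 8th lowest return is -2.49%, so VaR = 2.49%.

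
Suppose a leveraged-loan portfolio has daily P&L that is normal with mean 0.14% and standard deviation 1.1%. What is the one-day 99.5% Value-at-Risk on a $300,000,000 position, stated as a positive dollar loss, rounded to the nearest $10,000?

$8,080,000

At 99.5% one-sided, z = 2.576.
VaR = −μ + z·σ = −(0.14%) + 2.576 × 1.1% = 2.694%.
On $300,000,000: 0.02694 × $300,000,000 = $8,082,000.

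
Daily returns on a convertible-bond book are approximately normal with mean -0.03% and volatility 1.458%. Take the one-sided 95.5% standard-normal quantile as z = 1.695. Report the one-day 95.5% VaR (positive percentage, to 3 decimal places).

VaR = −μ + z·σ = −(-0.03%) + 1.695 × 1.458% = 2.501%.

2.501%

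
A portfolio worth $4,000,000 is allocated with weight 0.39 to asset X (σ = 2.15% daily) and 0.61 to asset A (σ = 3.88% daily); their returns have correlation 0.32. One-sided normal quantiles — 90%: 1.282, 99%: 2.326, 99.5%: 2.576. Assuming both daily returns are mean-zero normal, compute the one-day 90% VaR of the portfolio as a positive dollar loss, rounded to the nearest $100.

σ_p² = 0.39²·2.15² + 0.61²·3.88² + 2·0.32·0.39·0.61·2.15·3.88 = 7.5749 (%²).
σ_p = √7.5749 = 2.752%.
VaR = 1.282 × 2.752% = 3.528%; on $4,000,000 that is $141,120.

$141,100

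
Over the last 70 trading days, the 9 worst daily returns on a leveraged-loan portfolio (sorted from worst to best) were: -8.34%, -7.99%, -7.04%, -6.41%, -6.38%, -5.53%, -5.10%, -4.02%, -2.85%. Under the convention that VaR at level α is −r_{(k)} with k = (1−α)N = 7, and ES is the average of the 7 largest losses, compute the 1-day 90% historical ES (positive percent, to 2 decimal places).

6.68%

The 7 worst returns sum to -46.79%.
ES = −(-46.79%) / 7 = 6.6842…% ≈ 6.68%.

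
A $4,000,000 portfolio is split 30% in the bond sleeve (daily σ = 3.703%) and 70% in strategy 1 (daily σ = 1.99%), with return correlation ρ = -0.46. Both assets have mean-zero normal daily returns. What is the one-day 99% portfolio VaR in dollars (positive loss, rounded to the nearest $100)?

$123,100

σ_p² = 0.3²·3.703² + 0.7²·1.99² + 2·-0.46·0.3·0.7·3.703·1.99 = 1.7509 (%²).
σ_p = √1.7509 = 1.323%.
At 99%, z = 2.326.
VaR = 2.326 × 1.323% = 3.077%; on $4,000,000 that is $123,080.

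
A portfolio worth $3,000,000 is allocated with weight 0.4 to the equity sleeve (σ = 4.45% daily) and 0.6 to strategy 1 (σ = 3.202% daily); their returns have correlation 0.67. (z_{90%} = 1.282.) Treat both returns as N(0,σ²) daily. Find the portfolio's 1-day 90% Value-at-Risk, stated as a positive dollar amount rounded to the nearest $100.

σ_p² = 0.4²·4.45² + 0.6²·3.202² + 2·0.67·0.4·0.6·4.45·3.202 = 11.4419 (%²).
σ_p = √11.4419 = 3.383%.
VaR = 1.282 × 3.383% = 4.337%; on $3,000,000 that is $130,110.

$130,100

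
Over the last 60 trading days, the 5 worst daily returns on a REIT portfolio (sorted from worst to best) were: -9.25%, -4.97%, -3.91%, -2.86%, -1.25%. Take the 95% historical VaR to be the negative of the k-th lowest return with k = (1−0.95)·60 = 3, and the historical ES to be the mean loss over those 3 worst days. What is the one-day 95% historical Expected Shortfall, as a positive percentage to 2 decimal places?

6.04%

The 3 worst returns sum to -18.13%.
ES = −(-18.13%) / 3 = 6.0433…% ≈ 6.04%.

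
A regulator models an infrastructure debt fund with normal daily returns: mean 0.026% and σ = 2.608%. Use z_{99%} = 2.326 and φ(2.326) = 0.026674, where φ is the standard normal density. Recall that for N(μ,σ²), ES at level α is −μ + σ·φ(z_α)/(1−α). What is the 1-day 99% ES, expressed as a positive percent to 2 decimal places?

Tail multiplier: φ(z)/(1−α) = 0.026674 / 0.01 = 2.667.
ES = −(0.026%) + 2.608% × 2.667 = 6.930%.

6.93%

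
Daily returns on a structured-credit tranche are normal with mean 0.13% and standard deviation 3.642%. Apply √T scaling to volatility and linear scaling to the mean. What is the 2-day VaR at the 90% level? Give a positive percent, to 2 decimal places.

At 90%, z = 1.282.
σ_{2d} = 3.642% × √2 = 5.151%; μ_{2d} = 2 × 0.13% = 0.260%.
VaR = −(0.260%) + 1.282 × 5.151% = 6.344%.

6.34%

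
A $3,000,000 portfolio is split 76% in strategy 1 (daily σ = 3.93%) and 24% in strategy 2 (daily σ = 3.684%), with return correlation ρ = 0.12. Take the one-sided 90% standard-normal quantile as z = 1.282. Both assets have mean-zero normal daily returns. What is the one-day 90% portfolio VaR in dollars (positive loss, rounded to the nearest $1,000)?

$124,000

σ_p² = 0.76²·3.93² + 0.24²·3.684² + 2·0.12·0.76·0.24·3.93·3.684 = 10.3365 (%²).
σ_p = √10.3365 = 3.215%.
VaR = 1.282 × 3.215% = 4.122%; on $3,000,000 that is $123,660.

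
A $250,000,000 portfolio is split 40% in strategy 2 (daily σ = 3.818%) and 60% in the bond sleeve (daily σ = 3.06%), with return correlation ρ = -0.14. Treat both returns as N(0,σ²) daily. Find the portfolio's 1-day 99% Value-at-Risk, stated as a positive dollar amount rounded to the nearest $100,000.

σ_p² = 0.4²·3.818² + 0.6²·3.06² + 2·-0.14·0.4·0.6·3.818·3.06 = 4.9181 (%²).
σ_p = √4.9181 = 2.218%.
At 99%, z = 2.326.
VaR = 2.326 × 2.218% = 5.159%; on $250,000,000 that is $12,897,500.

$12,900,000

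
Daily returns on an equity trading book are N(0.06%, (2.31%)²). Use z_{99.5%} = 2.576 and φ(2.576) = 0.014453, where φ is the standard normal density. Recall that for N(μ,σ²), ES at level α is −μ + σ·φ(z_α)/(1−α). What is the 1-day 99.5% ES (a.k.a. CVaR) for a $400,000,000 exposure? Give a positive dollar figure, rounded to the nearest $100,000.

Tail multiplier: φ(z)/(1−α) = 0.014453 / 0.005 = 2.891.
ES = −(0.06%) + 2.31% × 2.891 = 6.618%.
On $400,000,000: 0.06618 × $400,000,000 = $26,472,000.

$26,500,000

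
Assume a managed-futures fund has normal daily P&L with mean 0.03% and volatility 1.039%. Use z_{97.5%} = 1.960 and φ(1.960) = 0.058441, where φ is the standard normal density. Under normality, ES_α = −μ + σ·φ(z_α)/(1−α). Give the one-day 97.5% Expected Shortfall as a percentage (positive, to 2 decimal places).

2.40%

Tail multiplier: φ(z)/(1−α) = 0.058441 / 0.025 = 2.338.
ES = −(0.03%) + 1.039% × 2.338 = 2.399%.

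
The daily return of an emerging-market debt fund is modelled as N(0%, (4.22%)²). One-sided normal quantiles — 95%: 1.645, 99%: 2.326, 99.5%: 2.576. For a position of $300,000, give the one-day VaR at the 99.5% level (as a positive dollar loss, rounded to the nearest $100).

$32,600

VaR = z·σ = 2.576 × 4.22% = 10.871%.
On $300,000: 0.10871 × $300,000 = $32,613.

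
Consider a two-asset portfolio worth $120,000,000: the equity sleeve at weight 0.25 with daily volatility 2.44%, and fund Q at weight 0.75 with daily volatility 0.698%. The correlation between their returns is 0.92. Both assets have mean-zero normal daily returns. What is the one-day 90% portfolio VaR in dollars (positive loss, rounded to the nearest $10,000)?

$1,710,000

σ_p² = 0.25²·2.44² + 0.75²·0.698² + 2·0.92·0.25·0.75·2.44·0.698 = 1.2337 (%²).
σ_p = √1.2337 = 1.111%.
At 90%, z = 1.282.
VaR = 1.282 × 1.111% = 1.424%; on $120,000,000 that is $1,708,800.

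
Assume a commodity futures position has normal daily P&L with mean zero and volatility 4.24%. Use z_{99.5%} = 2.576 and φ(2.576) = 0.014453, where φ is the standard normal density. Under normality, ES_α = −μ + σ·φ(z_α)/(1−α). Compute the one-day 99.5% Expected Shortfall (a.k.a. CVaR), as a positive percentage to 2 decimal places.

Tail multiplier: φ(z)/(1−α) = 0.014453 / 0.005 = 2.891.
ES = 4.24% × 2.891 = 12.258%.

12.26%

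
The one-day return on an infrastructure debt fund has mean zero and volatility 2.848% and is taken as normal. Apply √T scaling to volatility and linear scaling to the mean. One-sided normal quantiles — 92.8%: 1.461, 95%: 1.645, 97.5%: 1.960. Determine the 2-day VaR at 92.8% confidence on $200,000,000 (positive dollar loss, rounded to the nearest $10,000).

$11,770,000

σ_{2d} = 2.848% × √2 = 4.028%.
VaR = 1.461 × 4.028% = 5.885%.
On $200,000,000: 0.05885 × $200,000,000 = $11,770,000.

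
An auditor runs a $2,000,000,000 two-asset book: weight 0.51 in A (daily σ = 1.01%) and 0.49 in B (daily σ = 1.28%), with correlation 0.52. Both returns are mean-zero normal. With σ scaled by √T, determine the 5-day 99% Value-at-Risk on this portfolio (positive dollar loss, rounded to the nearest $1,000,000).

σ_p = √(0.51²·1.01² + 0.49²·1.28² + 2·0.52·0.51·0.49·1.01·1.28) = 0.997%.
σ_{5d} = 0.997% × √5 = 2.229%.
z(99%) = 2.326.
VaR = 2.326 × 2.229% = 5.185%; on $2,000,000,000 that is $103,700,000.

$104,000,000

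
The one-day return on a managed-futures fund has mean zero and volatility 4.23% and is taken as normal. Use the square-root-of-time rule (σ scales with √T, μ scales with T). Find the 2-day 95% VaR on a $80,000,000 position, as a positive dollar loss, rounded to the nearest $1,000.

At 95%, z = 1.645.
σ_{2d} = 4.23% × √2 = 5.982%.
VaR = 1.645 × 5.982% = 9.840%.
On $80,000,000: 0.09840 × $80,000,000 = $7,872,000.

$7,872,000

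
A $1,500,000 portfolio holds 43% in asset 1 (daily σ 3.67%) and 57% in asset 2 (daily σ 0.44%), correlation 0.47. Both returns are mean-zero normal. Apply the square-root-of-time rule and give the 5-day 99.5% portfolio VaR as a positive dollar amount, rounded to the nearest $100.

$147,800

σ_p = √(0.43²·3.67² + 0.57²·0.44² + 2·0.47·0.43·0.57·3.67·0.44) = 1.710%.
σ_{5d} = 1.710% × √5 = 3.824%.
z(99.5%) = 2.576.
VaR = 2.576 × 3.824% = 9.851%; on $1,500,000 that is $147,765.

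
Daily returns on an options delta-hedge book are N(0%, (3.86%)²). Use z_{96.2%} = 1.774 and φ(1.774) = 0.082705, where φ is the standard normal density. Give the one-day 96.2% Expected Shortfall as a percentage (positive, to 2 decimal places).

8.40%

Tail multiplier: φ(z)/(1−α) = 0.082705 / 0.038 = 2.176.
ES = 3.86% × 2.176 = 8.399%.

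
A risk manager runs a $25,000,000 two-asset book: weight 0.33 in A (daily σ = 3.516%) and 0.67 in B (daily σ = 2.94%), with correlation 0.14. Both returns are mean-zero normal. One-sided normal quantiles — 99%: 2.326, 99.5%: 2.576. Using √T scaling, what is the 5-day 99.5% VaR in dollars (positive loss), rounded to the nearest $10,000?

$3,490,000

σ_p = √(0.33²·3.516² + 0.67²·2.94² + 2·0.14·0.33·0.67·3.516·2.94) = 2.422%.
σ_{5d} = 2.422% × √5 = 5.416%.
VaR = 2.576 × 5.416% = 13.952%; on $25,000,000 that is $3,488,000.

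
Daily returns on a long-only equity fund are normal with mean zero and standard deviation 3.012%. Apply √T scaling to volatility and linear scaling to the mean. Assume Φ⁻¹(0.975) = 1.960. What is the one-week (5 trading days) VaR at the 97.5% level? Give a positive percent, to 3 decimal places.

σ_{5d} = 3.012% × √5 = 6.735%.
VaR = 1.960 × 6.735% = 13.201%.

13.201%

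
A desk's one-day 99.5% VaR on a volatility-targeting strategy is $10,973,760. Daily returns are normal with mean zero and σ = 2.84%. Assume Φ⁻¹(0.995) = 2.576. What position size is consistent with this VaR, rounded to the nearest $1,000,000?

VaR as a fraction of value: z·σ = 2.576 × 2.84% = 7.31584%.
Position = $10,973,760 / 0.0731584 = $150,000,000.

$150,000,000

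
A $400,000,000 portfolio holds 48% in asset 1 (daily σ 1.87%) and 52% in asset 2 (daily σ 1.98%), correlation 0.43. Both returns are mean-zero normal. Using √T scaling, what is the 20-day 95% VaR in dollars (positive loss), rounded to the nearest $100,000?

$48,000,000

σ_p = √(0.48²·1.87² + 0.52²·1.98² + 2·0.43·0.48·0.52·1.87·1.98) = 1.631%.
σ_{20d} = 1.631% × √20 = 7.294%.
z(95%) = 1.645.
VaR = 1.645 × 7.294% = 11.999%; on $400,000,000 that is $47,996,000.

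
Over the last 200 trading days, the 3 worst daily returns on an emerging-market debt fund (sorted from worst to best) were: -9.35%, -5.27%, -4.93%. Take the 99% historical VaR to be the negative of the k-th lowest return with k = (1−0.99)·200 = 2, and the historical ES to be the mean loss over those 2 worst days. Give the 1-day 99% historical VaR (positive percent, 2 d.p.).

k = 2; the 2nd lowest return is -5.27%, so VaR = 5.27%.

5.27%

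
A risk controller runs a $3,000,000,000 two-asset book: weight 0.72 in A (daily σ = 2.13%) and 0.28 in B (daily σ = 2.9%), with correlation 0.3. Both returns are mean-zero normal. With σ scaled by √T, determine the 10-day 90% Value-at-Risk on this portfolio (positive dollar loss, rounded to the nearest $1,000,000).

$236,000,000

σ_p = √(0.72²·2.13² + 0.28²·2.9² + 2·0.3·0.72·0.28·2.13·2.9) = 1.939%.
σ_{10d} = 1.939% × √10 = 6.132%.
z(90%) = 1.282.
VaR = 1.282 × 6.132% = 7.861%; on $3,000,000,000 that is $235,830,000.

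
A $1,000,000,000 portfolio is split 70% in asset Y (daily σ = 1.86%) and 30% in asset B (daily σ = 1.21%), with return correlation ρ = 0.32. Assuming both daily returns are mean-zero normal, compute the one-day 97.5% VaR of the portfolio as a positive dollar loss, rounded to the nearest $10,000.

σ_p² = 0.7²·1.86² + 0.3²·1.21² + 2·0.32·0.7·0.3·1.86·1.21 = 2.1295 (%²).
σ_p = √2.1295 = 1.459%.
At 97.5%, z = 1.960.
VaR = 1.960 × 1.459% = 2.860%; on $1,000,000,000 that is $28,600,000.

$28,600,000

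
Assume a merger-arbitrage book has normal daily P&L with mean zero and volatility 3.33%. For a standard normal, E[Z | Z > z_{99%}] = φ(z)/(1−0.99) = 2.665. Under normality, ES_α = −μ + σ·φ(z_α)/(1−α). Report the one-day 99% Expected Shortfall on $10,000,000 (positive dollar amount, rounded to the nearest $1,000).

$887,000

ES = 3.33% × 2.665 = 8.874%.
On $10,000,000: 0.08874 × $10,000,000 = $887,400.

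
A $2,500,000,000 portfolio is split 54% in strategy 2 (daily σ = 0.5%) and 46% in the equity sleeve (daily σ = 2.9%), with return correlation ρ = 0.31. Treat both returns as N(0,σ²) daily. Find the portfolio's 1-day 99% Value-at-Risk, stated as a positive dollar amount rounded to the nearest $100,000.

σ_p² = 0.54²·0.5² + 0.46²·2.9² + 2·0.31·0.54·0.46·0.5·2.9 = 2.0758 (%²).
σ_p = √2.0758 = 1.441%.
At 99%, z = 2.326.
VaR = 2.326 × 1.441% = 3.352%; on $2,500,000,000 that is $83,800,000.

$83,800,000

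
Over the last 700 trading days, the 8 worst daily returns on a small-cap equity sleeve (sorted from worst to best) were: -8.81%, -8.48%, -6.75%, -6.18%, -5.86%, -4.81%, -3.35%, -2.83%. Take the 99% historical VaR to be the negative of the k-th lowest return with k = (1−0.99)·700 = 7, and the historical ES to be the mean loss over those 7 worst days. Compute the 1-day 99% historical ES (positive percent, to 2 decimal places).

6.32%

The 7 worst returns sum to -44.24%.
ES = −(-44.24%) / 7 = 6.32%.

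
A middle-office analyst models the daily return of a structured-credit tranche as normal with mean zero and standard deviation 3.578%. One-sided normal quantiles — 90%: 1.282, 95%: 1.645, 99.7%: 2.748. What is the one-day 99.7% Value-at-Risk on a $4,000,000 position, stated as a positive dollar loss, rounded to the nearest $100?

VaR = z·σ = 2.748 × 3.578% = 9.832%.
On $4,000,000: 0.09832 × $4,000,000 = $393,280.

$393,300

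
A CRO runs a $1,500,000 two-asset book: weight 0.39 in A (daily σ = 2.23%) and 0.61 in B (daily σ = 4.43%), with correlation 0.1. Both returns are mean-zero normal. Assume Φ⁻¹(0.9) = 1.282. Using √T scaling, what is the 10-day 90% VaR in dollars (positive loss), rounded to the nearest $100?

$177,600

σ_p = √(0.39²·2.23² + 0.61²·4.43² + 2·0.1·0.39·0.61·2.23·4.43) = 2.920%.
σ_{10d} = 2.920% × √10 = 9.234%.
VaR = 1.282 × 9.234% = 11.838%; on $1,500,000 that is $177,570.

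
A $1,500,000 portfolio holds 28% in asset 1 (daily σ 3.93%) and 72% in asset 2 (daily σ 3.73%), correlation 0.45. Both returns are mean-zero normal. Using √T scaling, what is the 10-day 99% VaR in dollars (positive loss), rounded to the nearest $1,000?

σ_p = √(0.28²·3.93² + 0.72²·3.73² + 2·0.45·0.28·0.72·3.93·3.73) = 3.329%.
σ_{10d} = 3.329% × √10 = 10.527%.
z(99%) = 2.326.
VaR = 2.326 × 10.527% = 24.486%; on $1,500,000 that is $367,290.

$367,000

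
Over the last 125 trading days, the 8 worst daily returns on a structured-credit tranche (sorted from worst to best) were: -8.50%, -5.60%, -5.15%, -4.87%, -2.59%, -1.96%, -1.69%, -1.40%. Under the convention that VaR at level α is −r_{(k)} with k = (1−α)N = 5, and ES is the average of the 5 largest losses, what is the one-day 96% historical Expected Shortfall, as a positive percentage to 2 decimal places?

The 5 worst returns sum to -26.71%.
ES = −(-26.71%) / 5 = 5.342% ≈ 5.34%.

5.34%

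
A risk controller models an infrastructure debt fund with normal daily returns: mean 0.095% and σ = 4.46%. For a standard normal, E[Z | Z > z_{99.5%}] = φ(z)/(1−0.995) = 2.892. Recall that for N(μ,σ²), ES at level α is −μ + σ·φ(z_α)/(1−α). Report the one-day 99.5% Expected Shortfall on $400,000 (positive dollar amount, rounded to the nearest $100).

$51,200

ES = −(0.095%) + 4.46% × 2.892 = 12.803%.
On $400,000: 0.12803 × $400,000 = $51,212.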